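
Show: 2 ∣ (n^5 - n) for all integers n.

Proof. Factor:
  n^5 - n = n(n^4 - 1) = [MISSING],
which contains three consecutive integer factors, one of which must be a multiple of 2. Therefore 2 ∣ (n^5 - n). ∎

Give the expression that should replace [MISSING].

(n - 1)n(n + 1)(n^2 + 1)

n^4 - 1 = (n^2 - 1)(n^2 + 1), and n^2 - 1 = (n-1)(n+1).
So n(n^4 - 1) = (n - 1)n(n + 1)(n^2 + 1).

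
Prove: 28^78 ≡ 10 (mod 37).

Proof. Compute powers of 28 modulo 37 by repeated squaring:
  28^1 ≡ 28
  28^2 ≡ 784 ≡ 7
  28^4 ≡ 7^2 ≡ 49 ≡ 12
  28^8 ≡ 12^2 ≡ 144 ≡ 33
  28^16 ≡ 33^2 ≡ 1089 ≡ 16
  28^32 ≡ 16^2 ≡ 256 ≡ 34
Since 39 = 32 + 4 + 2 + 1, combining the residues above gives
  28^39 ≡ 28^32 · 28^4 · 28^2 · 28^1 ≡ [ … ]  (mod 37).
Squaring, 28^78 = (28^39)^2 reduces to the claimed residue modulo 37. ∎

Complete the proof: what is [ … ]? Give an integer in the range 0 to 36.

11

Multiply the listed residues: 34 · 12 · 7 · 28 = 408 → 2856 → 79968.
Reducing modulo 37: 79968 = 2161·37 + 11, so 28^39 ≡ 11.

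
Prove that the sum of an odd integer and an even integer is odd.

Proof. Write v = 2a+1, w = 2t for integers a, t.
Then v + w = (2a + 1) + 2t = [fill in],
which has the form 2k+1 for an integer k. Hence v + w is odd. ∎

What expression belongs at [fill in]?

(2a + 1) + 2t = 2a + 2t + 1
= 2(a + t) + 1.
Since a + t is an integer, the sum is of the form 2k+1 for an integer k.

2(a + t) + 1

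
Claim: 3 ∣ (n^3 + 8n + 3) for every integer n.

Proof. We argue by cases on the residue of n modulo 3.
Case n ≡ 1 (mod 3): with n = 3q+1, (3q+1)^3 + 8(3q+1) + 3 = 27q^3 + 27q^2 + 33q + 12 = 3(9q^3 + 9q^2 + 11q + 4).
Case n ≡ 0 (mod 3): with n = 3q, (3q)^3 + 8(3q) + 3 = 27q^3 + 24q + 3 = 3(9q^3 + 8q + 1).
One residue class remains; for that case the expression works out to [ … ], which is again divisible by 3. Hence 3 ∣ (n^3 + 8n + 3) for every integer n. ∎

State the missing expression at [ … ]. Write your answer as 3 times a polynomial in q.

3(9q^3 + 18q^2 + 20q + 9)

The residues treated are {1, 0}, so the missing case is n ≡ 2 (mod 3); write n = 3q+2.
Then (3q+2)^3 + 8(3q+2) + 3 = 27q^3 + 54q^2 + 60q + 27 = 3(9q^3 + 18q^2 + 20q + 9).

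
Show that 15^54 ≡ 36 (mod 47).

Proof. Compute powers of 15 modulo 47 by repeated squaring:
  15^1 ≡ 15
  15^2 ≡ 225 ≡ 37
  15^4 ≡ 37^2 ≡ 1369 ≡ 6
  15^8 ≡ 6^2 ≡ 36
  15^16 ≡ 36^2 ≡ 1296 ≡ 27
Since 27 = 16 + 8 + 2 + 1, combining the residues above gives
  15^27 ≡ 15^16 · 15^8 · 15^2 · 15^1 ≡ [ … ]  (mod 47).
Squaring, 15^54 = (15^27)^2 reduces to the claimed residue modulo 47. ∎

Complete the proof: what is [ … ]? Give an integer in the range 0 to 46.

41

Multiply the listed residues: 27 · 36 · 37 · 15 = 972 → 35964 → 539460.
Reducing modulo 47: 539460 = 11477·47 + 41, so 15^27 ≡ 41.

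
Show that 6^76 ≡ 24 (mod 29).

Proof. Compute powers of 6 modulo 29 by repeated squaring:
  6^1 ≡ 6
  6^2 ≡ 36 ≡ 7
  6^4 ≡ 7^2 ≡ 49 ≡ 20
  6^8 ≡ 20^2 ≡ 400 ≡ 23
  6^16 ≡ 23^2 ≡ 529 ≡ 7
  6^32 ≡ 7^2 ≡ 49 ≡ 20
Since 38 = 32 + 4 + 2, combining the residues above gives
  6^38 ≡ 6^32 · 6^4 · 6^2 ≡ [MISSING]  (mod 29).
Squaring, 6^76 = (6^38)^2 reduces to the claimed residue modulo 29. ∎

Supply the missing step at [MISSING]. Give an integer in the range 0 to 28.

16

Multiply the listed residues: 20 · 20 · 7 = 400 → 2800.
Reducing modulo 29: 2800 = 96·29 + 16, so 6^38 ≡ 16.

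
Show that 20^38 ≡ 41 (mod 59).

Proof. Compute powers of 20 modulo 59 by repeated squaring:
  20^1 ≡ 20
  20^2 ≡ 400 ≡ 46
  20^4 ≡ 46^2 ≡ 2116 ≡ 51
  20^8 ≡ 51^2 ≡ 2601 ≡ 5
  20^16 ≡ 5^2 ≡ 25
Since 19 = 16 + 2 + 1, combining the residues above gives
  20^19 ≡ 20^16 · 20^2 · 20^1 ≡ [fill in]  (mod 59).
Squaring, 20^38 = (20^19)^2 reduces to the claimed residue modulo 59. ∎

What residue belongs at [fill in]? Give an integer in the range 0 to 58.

49

Multiply the listed residues: 25 · 46 · 20 = 1150 → 23000.
Reducing modulo 59: 23000 = 389·59 + 49, so 20^19 ≡ 49.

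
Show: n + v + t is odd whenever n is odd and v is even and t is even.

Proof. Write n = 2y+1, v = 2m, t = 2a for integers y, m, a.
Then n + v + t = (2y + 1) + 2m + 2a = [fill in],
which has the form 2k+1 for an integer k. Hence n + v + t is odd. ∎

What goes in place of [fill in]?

(2y + 1) + 2m + 2a = 2a + 2m + 2y + 1
= 2(a + m + y) + 1.
Since a + m + y is an integer, the sum is of the form 2k+1 for an integer k.

2(a + m + y) + 1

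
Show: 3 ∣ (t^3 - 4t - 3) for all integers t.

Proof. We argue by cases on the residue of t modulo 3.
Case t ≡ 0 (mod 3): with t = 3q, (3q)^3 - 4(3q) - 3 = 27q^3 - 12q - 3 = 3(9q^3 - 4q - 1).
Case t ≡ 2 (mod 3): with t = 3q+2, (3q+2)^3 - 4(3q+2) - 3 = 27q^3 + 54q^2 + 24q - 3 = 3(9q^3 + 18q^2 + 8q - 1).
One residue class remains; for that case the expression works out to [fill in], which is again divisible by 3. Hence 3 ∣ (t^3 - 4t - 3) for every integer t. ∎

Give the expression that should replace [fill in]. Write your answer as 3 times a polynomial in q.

The residues treated are {0, 2}, so the missing case is t ≡ 1 (mod 3); write t = 3q+1.
Then (3q+1)^3 - 4(3q+1) - 3 = 27q^3 + 27q^2 - 3q - 6 = 3(9q^3 + 9q^2 - q - 2).

3(9q^3 + 9q^2 - q - 2)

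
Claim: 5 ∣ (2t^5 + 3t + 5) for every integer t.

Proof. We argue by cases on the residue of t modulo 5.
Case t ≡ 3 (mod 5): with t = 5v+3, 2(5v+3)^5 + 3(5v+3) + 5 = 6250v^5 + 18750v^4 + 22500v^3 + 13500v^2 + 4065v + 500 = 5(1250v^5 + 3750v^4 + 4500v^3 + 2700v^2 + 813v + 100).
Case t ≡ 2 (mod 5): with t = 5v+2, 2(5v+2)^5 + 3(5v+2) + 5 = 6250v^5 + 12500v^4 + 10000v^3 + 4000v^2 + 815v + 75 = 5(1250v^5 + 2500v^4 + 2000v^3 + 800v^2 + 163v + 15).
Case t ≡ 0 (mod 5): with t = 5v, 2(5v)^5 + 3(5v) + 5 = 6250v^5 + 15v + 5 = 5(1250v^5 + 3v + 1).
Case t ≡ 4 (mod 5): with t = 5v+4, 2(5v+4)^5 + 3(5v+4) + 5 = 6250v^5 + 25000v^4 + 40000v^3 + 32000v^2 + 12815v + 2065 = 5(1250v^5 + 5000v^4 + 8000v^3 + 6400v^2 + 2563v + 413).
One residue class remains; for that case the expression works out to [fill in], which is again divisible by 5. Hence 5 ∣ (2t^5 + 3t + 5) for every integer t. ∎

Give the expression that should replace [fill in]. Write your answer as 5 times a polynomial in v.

5(1250v^5 + 1250v^4 + 500v^3 + 100v^2 + 13v + 2)

The residues treated are {3, 2, 0, 4}, so the missing case is t ≡ 1 (mod 5); write t = 5v+1.
Then 2(5v+1)^5 + 3(5v+1) + 5 = 6250v^5 + 6250v^4 + 2500v^3 + 500v^2 + 65v + 10 = 5(1250v^5 + 1250v^4 + 500v^3 + 100v^2 + 13v + 2).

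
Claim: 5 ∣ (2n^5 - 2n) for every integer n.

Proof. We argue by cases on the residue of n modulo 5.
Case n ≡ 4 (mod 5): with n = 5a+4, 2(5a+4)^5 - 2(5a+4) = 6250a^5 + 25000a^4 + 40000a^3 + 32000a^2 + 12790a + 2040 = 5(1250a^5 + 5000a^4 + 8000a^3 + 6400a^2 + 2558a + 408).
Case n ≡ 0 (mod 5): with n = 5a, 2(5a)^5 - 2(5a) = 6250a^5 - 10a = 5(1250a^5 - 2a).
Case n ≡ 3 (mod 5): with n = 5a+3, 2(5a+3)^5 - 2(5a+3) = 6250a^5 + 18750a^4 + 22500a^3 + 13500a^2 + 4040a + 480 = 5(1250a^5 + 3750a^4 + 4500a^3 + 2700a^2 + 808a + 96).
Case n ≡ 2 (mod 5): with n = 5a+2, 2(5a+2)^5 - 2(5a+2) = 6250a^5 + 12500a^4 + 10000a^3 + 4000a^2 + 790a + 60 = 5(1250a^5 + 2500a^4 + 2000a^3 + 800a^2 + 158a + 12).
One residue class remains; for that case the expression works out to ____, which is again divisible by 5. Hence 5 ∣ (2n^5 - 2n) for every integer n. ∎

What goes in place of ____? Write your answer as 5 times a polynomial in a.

Only n ≡ 1 (mod 5) is unaccounted for. Put n = 5a+1:
2(5a+1)^5 - 2(5a+1) expands to 6250a^5 + 6250a^4 + 2500a^3 + 500a^2 + 40a,
and factoring out 5 leaves 5(1250a^5 + 1250a^4 + 500a^3 + 100a^2 + 8a).

5(1250a^5 + 1250a^4 + 500a^3 + 100a^2 + 8a)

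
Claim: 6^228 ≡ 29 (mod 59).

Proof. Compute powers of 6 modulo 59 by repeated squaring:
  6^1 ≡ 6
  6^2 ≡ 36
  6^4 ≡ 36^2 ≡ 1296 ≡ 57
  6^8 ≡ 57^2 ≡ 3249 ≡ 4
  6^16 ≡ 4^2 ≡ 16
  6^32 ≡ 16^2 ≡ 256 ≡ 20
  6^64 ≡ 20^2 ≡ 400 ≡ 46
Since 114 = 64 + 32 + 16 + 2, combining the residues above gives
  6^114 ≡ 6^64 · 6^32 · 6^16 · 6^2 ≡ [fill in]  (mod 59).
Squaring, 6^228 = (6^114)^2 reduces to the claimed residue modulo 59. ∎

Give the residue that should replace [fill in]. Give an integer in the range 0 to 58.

41

6^64 · 6^32 · 6^16 · 6^2 ≡ 46 · 20 · 16 · 36 = 529920.
529920 mod 59 = 41, so 6^114 ≡ 41 (mod 59).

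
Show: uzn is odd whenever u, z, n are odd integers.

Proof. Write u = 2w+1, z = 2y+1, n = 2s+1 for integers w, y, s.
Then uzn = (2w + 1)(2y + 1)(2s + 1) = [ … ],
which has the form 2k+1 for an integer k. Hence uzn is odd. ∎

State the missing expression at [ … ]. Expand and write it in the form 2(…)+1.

Expanding: (2w + 1)(2y + 1)(2s + 1) = 8swy + 4sw + 4sy + 2s + 4wy + 2w + 2y + 1.
Every term except the constant is even, so this is 2(4swy + 2sw + 2sy + s + 2wy + w + y) + 1,
and 4swy + 2sw + 2sy + s + 2wy + w + y ∈ ℤ gives the required form.

2(4swy + 2sw + 2sy + s + 2wy + w + y) + 1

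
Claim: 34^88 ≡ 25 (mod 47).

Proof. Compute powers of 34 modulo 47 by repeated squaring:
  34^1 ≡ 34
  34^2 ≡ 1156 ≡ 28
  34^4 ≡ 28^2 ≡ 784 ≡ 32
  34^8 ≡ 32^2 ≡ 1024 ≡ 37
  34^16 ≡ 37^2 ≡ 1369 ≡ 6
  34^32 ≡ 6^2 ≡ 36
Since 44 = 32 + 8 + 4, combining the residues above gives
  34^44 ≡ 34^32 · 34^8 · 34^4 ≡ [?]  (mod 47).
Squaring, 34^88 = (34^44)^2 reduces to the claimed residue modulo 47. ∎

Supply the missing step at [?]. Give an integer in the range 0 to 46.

42

34^32 · 34^8 · 34^4 ≡ 36 · 37 · 32 = 42624.
42624 mod 47 = 42, so 34^44 ≡ 42 (mod 47).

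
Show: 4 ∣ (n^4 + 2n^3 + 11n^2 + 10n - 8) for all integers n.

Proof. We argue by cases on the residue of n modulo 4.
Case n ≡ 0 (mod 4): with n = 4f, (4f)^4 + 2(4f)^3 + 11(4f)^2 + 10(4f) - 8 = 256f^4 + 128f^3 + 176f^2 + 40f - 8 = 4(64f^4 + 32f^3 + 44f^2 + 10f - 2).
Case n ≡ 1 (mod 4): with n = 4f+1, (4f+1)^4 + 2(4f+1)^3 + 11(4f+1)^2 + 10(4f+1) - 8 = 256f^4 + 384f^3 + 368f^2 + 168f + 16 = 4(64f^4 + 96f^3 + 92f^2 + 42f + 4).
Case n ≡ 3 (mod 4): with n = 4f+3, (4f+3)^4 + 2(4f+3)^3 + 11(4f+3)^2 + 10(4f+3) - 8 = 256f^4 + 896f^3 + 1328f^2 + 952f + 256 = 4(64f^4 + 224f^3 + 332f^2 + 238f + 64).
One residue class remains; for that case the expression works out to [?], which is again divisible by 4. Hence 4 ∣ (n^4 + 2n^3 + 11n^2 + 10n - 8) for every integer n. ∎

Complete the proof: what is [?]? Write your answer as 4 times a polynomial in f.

4(64f^4 + 160f^3 + 188f^2 + 110f + 22)

The residues treated are {0, 1, 3}, so the missing case is n ≡ 2 (mod 4); write n = 4f+2.
Then (4f+2)^4 + 2(4f+2)^3 + 11(4f+2)^2 + 10(4f+2) - 8 = 256f^4 + 640f^3 + 752f^2 + 440f + 88 = 4(64f^4 + 160f^3 + 188f^2 + 110f + 22).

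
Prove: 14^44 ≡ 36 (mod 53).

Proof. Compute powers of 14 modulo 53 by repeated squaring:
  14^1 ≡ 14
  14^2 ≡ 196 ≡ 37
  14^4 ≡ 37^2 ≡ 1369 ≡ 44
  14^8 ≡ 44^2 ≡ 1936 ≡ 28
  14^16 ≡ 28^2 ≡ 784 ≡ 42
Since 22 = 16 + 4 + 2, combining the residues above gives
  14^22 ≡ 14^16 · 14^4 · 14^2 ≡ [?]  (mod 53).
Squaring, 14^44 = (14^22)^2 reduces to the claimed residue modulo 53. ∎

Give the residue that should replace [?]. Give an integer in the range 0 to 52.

Multiply the listed residues: 42 · 44 · 37 = 1848 → 68376.
Reducing modulo 53: 68376 = 1290·53 + 6, so 14^22 ≡ 6.

6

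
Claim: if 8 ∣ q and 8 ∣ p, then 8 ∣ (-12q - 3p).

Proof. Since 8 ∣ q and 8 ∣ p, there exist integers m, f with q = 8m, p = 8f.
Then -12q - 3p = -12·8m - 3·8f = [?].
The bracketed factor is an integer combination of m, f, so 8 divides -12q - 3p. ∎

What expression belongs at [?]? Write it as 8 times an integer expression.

Each term has a factor of 8: -12·8m - 3·8f = 8·(-3f - 12m).
Since -3f - 12m is an integer, 8 ∣ (-12q - 3p).

8(-3f - 12m)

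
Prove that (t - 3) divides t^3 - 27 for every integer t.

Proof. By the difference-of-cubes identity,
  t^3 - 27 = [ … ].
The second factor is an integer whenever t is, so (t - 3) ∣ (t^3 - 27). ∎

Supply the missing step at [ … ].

Polynomial division of t^3 - 27 by t - 3 leaves remainder 0 and quotient t^2 + 3t + 9.
Hence t^3 - 27 = (t - 3)(t^2 + 3t + 9).

(t - 3)(t^2 + 3t + 9)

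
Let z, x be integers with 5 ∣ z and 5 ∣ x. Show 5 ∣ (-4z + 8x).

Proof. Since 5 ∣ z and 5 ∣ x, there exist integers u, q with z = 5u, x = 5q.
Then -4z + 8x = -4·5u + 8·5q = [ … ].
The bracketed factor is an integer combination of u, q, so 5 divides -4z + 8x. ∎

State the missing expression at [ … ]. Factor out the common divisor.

Each term has a factor of 5: -4·5u + 8·5q = 5·(8q - 4u).
Since 8q - 4u is an integer, 5 ∣ (-4z + 8x).

5(8q - 4u)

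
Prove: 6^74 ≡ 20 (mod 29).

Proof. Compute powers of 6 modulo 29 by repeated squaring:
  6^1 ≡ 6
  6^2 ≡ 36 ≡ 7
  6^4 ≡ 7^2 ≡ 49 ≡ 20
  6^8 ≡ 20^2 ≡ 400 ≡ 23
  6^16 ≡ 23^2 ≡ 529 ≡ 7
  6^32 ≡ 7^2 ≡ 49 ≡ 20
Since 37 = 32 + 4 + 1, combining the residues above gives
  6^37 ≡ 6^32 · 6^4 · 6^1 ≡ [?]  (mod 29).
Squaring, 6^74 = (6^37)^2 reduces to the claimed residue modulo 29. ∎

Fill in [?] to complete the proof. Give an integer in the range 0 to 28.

22

6^32 · 6^4 · 6^1 ≡ 20 · 20 · 6 = 2400.
2400 mod 29 = 22, so 6^37 ≡ 22 (mod 29).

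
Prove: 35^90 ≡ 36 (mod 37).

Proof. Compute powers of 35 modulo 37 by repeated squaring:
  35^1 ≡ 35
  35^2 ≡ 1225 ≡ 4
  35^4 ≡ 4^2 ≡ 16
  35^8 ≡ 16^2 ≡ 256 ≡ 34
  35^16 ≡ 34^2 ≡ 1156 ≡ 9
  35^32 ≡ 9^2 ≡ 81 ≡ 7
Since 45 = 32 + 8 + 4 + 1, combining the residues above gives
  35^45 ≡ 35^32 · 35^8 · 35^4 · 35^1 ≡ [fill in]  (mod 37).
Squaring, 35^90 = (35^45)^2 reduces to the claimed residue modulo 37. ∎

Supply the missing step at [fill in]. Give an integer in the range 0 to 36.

Multiply the listed residues: 7 · 34 · 16 · 35 = 238 → 3808 → 133280.
Reducing modulo 37: 133280 = 3602·37 + 6, so 35^45 ≡ 6.

6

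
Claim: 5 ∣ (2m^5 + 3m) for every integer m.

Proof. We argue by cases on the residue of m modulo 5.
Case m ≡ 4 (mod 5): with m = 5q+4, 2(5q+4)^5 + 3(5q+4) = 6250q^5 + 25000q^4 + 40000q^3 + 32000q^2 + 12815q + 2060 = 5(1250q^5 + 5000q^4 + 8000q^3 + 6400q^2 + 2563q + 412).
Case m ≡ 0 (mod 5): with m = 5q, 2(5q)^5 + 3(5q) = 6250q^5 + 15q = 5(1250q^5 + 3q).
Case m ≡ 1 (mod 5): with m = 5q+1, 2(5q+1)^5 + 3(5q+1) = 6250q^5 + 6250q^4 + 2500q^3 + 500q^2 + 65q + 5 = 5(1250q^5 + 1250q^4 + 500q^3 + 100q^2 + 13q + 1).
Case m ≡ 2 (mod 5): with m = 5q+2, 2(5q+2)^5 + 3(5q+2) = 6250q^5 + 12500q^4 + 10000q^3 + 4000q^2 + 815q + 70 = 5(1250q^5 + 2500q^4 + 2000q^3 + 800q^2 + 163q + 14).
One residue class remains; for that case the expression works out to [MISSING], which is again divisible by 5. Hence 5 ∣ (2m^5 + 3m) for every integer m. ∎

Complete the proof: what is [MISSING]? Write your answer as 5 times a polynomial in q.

Only m ≡ 3 (mod 5) is unaccounted for. Put m = 5q+3:
2(5q+3)^5 + 3(5q+3) expands to 6250q^5 + 18750q^4 + 22500q^3 + 13500q^2 + 4065q + 495,
and factoring out 5 leaves 5(1250q^5 + 3750q^4 + 4500q^3 + 2700q^2 + 813q + 99).

5(1250q^5 + 3750q^4 + 4500q^3 + 2700q^2 + 813q + 99)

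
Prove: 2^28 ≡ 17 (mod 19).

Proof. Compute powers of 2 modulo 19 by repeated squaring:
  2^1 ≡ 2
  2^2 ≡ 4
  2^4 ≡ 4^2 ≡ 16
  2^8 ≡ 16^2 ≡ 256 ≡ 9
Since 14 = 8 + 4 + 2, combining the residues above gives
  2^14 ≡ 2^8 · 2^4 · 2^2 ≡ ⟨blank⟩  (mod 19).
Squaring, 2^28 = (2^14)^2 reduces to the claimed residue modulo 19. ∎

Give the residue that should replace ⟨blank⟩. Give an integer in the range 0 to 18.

6

Multiply the listed residues: 9 · 16 · 4 = 144 → 576.
Reducing modulo 19: 576 = 30·19 + 6, so 2^14 ≡ 6.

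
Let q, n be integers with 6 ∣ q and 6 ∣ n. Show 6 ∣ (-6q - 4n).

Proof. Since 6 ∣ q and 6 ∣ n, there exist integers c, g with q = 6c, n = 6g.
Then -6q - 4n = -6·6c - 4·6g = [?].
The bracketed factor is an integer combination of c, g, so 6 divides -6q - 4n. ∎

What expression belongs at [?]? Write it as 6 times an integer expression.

Each term has a factor of 6: -6·6c - 4·6g = 6·(-6c - 4g).
Since -6c - 4g is an integer, 6 ∣ (-6q - 4n).

6(-6c - 4g)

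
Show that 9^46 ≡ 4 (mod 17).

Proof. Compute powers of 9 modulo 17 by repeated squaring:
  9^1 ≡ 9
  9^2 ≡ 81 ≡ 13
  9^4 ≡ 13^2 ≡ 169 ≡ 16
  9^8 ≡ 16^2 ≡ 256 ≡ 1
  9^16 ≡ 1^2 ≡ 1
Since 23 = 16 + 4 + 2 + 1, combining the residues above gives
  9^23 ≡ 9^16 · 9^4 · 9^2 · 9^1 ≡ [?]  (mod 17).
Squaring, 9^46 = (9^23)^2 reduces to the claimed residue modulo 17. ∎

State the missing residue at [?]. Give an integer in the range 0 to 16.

2

9^16 · 9^4 · 9^2 · 9^1 ≡ 1 · 16 · 13 · 9 = 1872.
1872 mod 17 = 2, so 9^23 ≡ 2 (mod 17).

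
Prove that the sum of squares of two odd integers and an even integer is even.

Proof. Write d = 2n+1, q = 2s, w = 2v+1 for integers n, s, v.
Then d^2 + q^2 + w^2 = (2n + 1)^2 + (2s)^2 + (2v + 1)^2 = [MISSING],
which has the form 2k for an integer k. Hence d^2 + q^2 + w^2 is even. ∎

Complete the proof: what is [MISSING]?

(2n + 1)^2 + (2s)^2 + (2v + 1)^2 = 4n^2 + 4n + 4s^2 + 4v^2 + 4v + 2
= 2(2n^2 + 2n + 2s^2 + 2v^2 + 2v + 1).
Since 2n^2 + 2n + 2s^2 + 2v^2 + 2v + 1 is an integer, the sum of squares is of the form 2k for an integer k.

2(2n^2 + 2n + 2s^2 + 2v^2 + 2v + 1)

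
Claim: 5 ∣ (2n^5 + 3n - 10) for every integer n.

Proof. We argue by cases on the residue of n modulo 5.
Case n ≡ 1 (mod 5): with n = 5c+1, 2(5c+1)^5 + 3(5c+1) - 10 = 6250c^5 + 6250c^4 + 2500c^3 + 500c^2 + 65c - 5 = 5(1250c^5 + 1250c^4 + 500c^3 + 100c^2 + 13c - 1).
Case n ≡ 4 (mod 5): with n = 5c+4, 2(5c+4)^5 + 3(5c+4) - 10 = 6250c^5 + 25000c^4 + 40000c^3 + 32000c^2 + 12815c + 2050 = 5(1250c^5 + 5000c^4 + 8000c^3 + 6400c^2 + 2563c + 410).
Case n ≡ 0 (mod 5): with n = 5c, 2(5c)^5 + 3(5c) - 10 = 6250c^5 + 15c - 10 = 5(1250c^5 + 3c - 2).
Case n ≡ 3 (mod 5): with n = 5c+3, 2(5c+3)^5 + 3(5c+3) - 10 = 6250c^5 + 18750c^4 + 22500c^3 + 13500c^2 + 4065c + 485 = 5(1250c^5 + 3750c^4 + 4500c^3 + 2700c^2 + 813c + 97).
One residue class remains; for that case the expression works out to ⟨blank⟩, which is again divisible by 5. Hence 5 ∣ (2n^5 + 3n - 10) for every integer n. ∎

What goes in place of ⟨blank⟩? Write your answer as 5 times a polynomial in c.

5(1250c^5 + 2500c^4 + 2000c^3 + 800c^2 + 163c + 12)

The residues treated are {1, 4, 0, 3}, so the missing case is n ≡ 2 (mod 5); write n = 5c+2.
Then 2(5c+2)^5 + 3(5c+2) - 10 = 6250c^5 + 12500c^4 + 10000c^3 + 4000c^2 + 815c + 60 = 5(1250c^5 + 2500c^4 + 2000c^3 + 800c^2 + 163c + 12).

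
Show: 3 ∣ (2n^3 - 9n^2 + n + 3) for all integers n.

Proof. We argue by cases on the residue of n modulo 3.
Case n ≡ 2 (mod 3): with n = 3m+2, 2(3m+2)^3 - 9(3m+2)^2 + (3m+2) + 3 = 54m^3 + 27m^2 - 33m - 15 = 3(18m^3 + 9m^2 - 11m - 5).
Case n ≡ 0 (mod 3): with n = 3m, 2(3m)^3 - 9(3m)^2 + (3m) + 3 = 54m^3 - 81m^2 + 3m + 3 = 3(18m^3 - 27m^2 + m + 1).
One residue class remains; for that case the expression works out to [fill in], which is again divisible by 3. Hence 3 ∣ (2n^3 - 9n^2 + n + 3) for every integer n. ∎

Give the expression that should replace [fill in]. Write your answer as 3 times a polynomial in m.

The residues treated are {2, 0}, so the missing case is n ≡ 1 (mod 3); write n = 3m+1.
Then 2(3m+1)^3 - 9(3m+1)^2 + (3m+1) + 3 = 54m^3 - 27m^2 - 33m - 3 = 3(18m^3 - 9m^2 - 11m - 1).

3(18m^3 - 9m^2 - 11m - 1)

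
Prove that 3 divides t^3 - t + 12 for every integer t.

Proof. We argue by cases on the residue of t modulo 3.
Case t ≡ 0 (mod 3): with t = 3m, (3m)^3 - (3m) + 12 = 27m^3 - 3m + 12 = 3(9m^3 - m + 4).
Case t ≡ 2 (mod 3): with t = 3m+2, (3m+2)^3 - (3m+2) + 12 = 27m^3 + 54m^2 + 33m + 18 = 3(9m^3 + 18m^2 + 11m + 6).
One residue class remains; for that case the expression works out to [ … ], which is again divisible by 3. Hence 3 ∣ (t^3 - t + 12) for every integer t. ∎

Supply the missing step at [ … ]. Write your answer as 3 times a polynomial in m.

Only t ≡ 1 (mod 3) is unaccounted for. Put t = 3m+1:
(3m+1)^3 - (3m+1) + 12 expands to 27m^3 + 27m^2 + 6m + 12,
and factoring out 3 leaves 3(9m^3 + 9m^2 + 2m + 4).

3(9m^3 + 9m^2 + 2m + 4)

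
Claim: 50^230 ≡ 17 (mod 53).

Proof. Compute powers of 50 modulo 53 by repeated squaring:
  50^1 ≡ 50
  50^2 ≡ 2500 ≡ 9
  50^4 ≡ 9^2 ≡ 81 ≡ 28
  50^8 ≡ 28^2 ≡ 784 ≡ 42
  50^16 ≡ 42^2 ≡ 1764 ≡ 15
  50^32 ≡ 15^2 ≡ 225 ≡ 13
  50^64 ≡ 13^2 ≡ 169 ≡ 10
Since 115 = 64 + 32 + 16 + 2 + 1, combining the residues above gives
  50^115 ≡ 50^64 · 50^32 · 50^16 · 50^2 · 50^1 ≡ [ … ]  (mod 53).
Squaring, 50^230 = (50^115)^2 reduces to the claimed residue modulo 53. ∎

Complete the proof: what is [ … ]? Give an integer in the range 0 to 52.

Multiply the listed residues: 10 · 13 · 15 · 9 · 50 = 130 → 1950 → 17550 → 877500.
Reducing modulo 53: 877500 = 16556·53 + 32, so 50^115 ≡ 32.

32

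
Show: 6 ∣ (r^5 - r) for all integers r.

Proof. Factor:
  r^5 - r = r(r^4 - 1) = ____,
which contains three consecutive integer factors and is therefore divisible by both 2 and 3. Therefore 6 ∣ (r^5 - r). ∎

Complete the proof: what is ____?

r^4 - 1 = (r^2 - 1)(r^2 + 1), and r^2 - 1 = (r-1)(r+1).
So r(r^4 - 1) = (r - 1)r(r + 1)(r^2 + 1).

(r - 1)r(r + 1)(r^2 + 1)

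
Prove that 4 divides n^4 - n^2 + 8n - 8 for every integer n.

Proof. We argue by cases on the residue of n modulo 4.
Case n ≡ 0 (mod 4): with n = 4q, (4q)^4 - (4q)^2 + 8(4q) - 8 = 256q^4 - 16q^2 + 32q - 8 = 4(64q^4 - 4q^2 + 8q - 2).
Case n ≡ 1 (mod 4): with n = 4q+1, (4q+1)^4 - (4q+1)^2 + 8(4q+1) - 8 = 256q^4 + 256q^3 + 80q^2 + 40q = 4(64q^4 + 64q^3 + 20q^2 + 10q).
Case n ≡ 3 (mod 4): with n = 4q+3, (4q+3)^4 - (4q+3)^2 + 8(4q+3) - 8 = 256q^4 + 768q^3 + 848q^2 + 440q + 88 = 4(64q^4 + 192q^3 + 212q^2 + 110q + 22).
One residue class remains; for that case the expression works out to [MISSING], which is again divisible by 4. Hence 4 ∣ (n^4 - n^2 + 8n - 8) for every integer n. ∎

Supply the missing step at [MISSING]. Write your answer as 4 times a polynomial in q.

4(64q^4 + 128q^3 + 92q^2 + 36q + 5)

Only n ≡ 2 (mod 4) is unaccounted for. Put n = 4q+2:
(4q+2)^4 - (4q+2)^2 + 8(4q+2) - 8 expands to 256q^4 + 512q^3 + 368q^2 + 144q + 20,
and factoring out 4 leaves 4(64q^4 + 128q^3 + 92q^2 + 36q + 5).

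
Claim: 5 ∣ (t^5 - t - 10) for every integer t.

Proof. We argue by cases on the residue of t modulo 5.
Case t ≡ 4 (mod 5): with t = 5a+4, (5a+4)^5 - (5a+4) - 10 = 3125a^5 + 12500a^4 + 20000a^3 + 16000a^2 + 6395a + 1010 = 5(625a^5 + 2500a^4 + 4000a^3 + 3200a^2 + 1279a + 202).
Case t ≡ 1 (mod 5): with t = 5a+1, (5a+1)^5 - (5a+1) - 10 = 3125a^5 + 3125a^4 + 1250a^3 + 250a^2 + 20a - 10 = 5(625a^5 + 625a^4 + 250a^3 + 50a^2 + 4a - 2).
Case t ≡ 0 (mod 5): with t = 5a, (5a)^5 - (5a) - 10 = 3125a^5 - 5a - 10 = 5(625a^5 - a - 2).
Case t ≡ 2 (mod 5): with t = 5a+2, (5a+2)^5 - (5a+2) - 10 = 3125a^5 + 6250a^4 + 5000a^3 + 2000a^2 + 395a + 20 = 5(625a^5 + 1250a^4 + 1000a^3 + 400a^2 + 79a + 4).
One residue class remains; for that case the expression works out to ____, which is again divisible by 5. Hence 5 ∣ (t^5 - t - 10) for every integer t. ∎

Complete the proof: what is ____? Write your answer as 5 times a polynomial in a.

Only t ≡ 3 (mod 5) is unaccounted for. Put t = 5a+3:
(5a+3)^5 - (5a+3) - 10 expands to 3125a^5 + 9375a^4 + 11250a^3 + 6750a^2 + 2020a + 230,
and factoring out 5 leaves 5(625a^5 + 1875a^4 + 2250a^3 + 1350a^2 + 404a + 46).

5(625a^5 + 1875a^4 + 2250a^3 + 1350a^2 + 404a + 46)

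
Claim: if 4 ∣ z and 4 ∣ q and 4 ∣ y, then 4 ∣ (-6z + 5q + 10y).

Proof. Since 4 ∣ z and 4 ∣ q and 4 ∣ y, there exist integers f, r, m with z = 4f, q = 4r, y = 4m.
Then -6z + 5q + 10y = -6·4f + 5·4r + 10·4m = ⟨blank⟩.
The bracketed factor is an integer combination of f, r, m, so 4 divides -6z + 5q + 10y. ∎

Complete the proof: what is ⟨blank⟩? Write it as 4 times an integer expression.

Each term has a factor of 4: -6·4f + 5·4r + 10·4m = 4·(-6f + 10m + 5r).
Since -6f + 10m + 5r is an integer, 4 ∣ (-6z + 5q + 10y).

4(-6f + 10m + 5r)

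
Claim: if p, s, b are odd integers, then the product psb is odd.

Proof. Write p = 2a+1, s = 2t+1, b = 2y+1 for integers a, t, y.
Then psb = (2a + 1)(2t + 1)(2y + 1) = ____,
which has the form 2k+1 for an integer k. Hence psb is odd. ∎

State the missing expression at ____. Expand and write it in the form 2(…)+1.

2(4aty + 2at + 2ay + a + 2ty + t + y) + 1

Expanding: (2a + 1)(2t + 1)(2y + 1) = 8aty + 4at + 4ay + 2a + 4ty + 2t + 2y + 1.
Every term except the constant is even, so this is 2(4aty + 2at + 2ay + a + 2ty + t + y) + 1,
and 4aty + 2at + 2ay + a + 2ty + t + y ∈ ℤ gives the required form.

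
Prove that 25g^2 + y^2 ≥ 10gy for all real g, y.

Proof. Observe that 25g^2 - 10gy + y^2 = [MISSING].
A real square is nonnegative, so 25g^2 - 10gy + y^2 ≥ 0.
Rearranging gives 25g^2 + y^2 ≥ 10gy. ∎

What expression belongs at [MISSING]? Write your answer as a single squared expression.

(5g - y)^2

The leading and trailing coefficients are 5^2 and 1^2, and 10 = 2·5·1, so the trinomial is (5g - y)^2.
Hence 25g^2 - 10gy + y^2 ≥ 0.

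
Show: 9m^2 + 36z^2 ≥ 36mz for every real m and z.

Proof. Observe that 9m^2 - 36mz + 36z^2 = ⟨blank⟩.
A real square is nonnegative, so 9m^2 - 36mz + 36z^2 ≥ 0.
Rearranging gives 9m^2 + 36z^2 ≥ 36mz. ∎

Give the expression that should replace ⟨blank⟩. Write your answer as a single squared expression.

9m^2 - 36mz + 36z^2 is a perfect-square trinomial: the outer terms are (3m)^2 and (6z)^2, and the cross term is -2·3m·6z.
So 9m^2 - 36mz + 36z^2 = (3m - 6z)^2 ≥ 0.

(3m - 6z)^2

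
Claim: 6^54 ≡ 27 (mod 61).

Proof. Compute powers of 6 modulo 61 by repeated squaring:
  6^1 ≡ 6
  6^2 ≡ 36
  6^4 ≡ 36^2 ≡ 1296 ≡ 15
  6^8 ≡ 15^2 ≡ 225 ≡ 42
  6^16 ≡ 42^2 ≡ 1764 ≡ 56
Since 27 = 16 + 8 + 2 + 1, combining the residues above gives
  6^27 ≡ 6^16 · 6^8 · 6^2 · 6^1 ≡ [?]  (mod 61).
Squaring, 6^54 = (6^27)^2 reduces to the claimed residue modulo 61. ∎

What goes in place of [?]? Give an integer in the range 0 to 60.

24

Multiply the listed residues: 56 · 42 · 36 · 6 = 2352 → 84672 → 508032.
Reducing modulo 61: 508032 = 8328·61 + 24, so 6^27 ≡ 24.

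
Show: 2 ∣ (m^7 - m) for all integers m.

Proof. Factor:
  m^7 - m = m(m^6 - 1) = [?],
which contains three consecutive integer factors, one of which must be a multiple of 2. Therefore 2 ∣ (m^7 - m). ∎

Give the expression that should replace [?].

m^6 - 1 = (m^2 - 1)(m^4 + m^2 + 1), and m^2 - 1 = (m-1)(m+1).
So m(m^6 - 1) = (m - 1)m(m + 1)(m^4 + m^2 + 1).

(m - 1)m(m + 1)(m^4 + m^2 + 1)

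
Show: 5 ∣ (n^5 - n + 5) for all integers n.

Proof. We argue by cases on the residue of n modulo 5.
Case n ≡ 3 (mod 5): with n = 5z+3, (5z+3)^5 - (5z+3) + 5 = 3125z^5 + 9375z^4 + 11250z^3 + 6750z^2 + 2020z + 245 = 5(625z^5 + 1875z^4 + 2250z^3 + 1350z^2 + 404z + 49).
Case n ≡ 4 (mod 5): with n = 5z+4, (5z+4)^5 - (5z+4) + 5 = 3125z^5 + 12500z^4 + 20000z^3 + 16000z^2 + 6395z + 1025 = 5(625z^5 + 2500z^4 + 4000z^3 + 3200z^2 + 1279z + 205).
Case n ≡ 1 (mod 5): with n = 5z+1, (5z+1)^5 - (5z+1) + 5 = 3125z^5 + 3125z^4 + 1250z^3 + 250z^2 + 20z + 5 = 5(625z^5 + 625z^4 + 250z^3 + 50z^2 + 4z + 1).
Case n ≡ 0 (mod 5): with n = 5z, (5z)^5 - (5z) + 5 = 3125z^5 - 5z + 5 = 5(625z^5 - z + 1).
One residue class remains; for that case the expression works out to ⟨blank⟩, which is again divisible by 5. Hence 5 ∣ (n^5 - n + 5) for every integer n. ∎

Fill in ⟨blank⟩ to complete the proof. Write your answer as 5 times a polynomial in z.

The residues treated are {3, 4, 1, 0}, so the missing case is n ≡ 2 (mod 5); write n = 5z+2.
Then (5z+2)^5 - (5z+2) + 5 = 3125z^5 + 6250z^4 + 5000z^3 + 2000z^2 + 395z + 35 = 5(625z^5 + 1250z^4 + 1000z^3 + 400z^2 + 79z + 7).

5(625z^5 + 1250z^4 + 1000z^3 + 400z^2 + 79z + 7)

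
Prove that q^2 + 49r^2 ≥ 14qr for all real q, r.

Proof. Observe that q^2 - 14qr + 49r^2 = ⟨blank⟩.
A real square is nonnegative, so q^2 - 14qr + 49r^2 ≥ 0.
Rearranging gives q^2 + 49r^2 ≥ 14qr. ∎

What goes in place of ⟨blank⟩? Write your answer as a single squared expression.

(q - 7r)^2

The leading and trailing coefficients are 1^2 and 7^2, and 14 = 2·1·7, so the trinomial is (q - 7r)^2.
Hence q^2 - 14qr + 49r^2 ≥ 0.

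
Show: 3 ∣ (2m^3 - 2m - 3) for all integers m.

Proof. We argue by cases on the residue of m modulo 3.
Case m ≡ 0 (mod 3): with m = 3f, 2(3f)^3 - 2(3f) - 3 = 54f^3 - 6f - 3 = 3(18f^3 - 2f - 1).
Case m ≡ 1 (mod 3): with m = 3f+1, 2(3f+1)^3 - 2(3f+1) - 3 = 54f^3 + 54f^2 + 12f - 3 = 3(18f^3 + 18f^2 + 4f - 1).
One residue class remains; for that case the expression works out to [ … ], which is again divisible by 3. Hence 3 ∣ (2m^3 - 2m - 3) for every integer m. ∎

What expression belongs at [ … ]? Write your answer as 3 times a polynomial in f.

Only m ≡ 2 (mod 3) is unaccounted for. Put m = 3f+2:
2(3f+2)^3 - 2(3f+2) - 3 expands to 54f^3 + 108f^2 + 66f + 9,
and factoring out 3 leaves 3(18f^3 + 36f^2 + 22f + 3).

3(18f^3 + 36f^2 + 22f + 3)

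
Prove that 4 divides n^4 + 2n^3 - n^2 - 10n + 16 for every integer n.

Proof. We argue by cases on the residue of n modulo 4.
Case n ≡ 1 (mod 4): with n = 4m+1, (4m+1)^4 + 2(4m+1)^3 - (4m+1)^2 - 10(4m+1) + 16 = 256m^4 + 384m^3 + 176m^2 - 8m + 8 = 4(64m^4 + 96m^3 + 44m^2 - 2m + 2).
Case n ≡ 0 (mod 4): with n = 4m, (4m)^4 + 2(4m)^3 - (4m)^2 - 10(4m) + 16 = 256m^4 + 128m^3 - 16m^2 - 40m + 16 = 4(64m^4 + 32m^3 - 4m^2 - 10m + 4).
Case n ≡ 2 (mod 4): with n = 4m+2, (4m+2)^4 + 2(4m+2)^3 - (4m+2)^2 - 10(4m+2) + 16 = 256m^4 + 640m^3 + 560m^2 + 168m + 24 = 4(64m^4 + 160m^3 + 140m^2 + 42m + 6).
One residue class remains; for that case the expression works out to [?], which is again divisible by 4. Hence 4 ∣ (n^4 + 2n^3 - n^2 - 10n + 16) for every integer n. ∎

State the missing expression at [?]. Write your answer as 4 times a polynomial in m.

The residues treated are {1, 0, 2}, so the missing case is n ≡ 3 (mod 4); write n = 4m+3.
Then (4m+3)^4 + 2(4m+3)^3 - (4m+3)^2 - 10(4m+3) + 16 = 256m^4 + 896m^3 + 1136m^2 + 584m + 112 = 4(64m^4 + 224m^3 + 284m^2 + 146m + 28).

4(64m^4 + 224m^3 + 284m^2 + 146m + 28)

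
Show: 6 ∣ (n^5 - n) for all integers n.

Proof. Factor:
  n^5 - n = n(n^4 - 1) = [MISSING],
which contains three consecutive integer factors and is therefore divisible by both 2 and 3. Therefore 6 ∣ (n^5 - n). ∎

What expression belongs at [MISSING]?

n^4 - 1 = (n^2 - 1)(n^2 + 1), and n^2 - 1 = (n-1)(n+1).
So n(n^4 - 1) = (n - 1)n(n + 1)(n^2 + 1).

(n - 1)n(n + 1)(n^2 + 1)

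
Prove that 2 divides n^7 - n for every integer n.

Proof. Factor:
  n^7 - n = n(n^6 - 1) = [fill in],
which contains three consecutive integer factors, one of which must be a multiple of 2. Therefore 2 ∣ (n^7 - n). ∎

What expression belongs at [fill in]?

(n - 1)n(n + 1)(n^4 + n^2 + 1)

n^6 - 1 = (n^2 - 1)(n^4 + n^2 + 1), and n^2 - 1 = (n-1)(n+1).
So n(n^6 - 1) = (n - 1)n(n + 1)(n^4 + n^2 + 1).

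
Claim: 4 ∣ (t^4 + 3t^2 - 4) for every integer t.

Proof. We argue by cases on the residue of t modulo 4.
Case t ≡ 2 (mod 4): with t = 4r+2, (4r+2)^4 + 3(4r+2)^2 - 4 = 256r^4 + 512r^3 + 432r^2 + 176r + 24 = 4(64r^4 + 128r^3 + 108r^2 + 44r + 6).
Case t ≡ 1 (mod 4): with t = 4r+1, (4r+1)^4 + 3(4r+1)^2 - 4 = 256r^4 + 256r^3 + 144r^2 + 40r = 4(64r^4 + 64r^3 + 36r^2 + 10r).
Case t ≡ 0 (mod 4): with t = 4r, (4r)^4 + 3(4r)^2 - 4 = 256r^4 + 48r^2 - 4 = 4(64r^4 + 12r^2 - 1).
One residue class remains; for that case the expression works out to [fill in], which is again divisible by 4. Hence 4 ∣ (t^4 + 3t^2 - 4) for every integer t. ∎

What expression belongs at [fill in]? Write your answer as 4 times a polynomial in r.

4(64r^4 + 192r^3 + 228r^2 + 126r + 26)

The residues treated are {2, 1, 0}, so the missing case is t ≡ 3 (mod 4); write t = 4r+3.
Then (4r+3)^4 + 3(4r+3)^2 - 4 = 256r^4 + 768r^3 + 912r^2 + 504r + 104 = 4(64r^4 + 192r^3 + 228r^2 + 126r + 26).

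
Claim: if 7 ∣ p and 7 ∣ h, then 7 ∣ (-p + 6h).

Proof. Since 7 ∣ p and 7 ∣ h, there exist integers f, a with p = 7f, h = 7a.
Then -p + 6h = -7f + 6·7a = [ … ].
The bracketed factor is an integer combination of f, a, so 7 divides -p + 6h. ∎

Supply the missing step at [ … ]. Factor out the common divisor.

Pull the common 7 out of every term: -7f + 6·7a = 7(6a - f).
6a - f is an integer, which exhibits the divisibility.

7(6a - f)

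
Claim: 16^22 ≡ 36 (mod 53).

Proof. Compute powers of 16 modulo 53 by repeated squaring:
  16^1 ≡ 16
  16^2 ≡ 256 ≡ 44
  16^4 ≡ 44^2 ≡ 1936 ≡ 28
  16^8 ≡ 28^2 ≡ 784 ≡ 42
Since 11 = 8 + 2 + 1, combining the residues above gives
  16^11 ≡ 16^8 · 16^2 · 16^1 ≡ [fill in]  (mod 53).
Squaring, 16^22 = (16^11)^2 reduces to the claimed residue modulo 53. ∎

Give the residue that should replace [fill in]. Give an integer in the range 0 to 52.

16^8 · 16^2 · 16^1 ≡ 42 · 44 · 16 = 29568.
29568 mod 53 = 47, so 16^11 ≡ 47 (mod 53).

47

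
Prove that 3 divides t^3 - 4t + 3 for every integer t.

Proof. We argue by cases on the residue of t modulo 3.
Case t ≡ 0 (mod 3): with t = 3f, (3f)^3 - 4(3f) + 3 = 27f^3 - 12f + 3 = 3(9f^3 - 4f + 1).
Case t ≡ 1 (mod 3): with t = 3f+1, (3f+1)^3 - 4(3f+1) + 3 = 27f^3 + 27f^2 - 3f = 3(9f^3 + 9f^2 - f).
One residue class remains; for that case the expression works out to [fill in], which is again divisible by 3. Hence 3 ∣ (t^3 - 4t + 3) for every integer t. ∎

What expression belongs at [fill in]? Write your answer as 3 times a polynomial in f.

3(9f^3 + 18f^2 + 8f + 1)

The residues treated are {0, 1}, so the missing case is t ≡ 2 (mod 3); write t = 3f+2.
Then (3f+2)^3 - 4(3f+2) + 3 = 27f^3 + 54f^2 + 24f + 3 = 3(9f^3 + 18f^2 + 8f + 1).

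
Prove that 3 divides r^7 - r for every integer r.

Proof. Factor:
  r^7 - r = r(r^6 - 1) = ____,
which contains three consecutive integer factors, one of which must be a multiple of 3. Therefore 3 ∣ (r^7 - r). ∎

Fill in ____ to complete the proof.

(r - 1)r(r + 1)(r^4 + r^2 + 1)

r^6 - 1 = (r^2 - 1)(r^4 + r^2 + 1), and r^2 - 1 = (r-1)(r+1).
So r(r^6 - 1) = (r - 1)r(r + 1)(r^4 + r^2 + 1).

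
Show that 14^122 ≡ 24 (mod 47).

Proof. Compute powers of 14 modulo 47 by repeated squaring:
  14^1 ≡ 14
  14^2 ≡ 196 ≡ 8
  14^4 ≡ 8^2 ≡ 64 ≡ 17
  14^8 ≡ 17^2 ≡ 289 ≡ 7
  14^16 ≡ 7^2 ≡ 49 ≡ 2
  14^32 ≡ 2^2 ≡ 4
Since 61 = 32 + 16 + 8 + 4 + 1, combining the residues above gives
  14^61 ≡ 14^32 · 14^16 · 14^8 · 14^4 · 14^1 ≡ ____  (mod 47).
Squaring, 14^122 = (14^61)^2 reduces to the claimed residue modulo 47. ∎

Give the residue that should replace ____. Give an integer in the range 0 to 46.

Multiply the listed residues: 4 · 2 · 7 · 17 · 14 = 8 → 56 → 952 → 13328.
Reducing modulo 47: 13328 = 283·47 + 27, so 14^61 ≡ 27.

27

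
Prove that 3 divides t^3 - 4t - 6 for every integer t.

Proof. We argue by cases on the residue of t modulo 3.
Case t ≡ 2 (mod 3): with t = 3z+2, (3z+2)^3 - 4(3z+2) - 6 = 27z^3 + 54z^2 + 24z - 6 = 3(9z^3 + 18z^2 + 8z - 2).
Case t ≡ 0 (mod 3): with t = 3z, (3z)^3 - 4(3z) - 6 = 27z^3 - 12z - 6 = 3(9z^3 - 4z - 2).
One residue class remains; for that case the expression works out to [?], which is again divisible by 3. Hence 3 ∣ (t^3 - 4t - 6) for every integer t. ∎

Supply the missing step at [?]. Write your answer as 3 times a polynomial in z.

3(9z^3 + 9z^2 - z - 3)

Only t ≡ 1 (mod 3) is unaccounted for. Put t = 3z+1:
(3z+1)^3 - 4(3z+1) - 6 expands to 27z^3 + 27z^2 - 3z - 9,
and factoring out 3 leaves 3(9z^3 + 9z^2 - z - 3).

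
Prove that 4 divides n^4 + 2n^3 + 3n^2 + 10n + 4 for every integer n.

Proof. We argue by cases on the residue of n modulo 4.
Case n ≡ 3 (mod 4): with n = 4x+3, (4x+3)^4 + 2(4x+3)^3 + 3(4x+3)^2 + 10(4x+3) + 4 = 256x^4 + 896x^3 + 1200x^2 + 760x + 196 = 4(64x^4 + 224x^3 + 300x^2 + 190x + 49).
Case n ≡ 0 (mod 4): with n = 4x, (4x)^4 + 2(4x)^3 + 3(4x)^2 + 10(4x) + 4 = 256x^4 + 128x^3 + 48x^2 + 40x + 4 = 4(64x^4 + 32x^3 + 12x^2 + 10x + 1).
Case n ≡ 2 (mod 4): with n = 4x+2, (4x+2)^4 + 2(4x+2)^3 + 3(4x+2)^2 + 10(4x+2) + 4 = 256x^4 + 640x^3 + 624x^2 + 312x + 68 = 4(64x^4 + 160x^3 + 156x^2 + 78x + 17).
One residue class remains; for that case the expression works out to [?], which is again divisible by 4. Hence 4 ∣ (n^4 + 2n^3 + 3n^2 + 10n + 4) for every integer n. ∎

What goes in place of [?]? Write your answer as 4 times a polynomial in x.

4(64x^4 + 96x^3 + 60x^2 + 26x + 5)

Only n ≡ 1 (mod 4) is unaccounted for. Put n = 4x+1:
(4x+1)^4 + 2(4x+1)^3 + 3(4x+1)^2 + 10(4x+1) + 4 expands to 256x^4 + 384x^3 + 240x^2 + 104x + 20,
and factoring out 4 leaves 4(64x^4 + 96x^3 + 60x^2 + 26x + 5).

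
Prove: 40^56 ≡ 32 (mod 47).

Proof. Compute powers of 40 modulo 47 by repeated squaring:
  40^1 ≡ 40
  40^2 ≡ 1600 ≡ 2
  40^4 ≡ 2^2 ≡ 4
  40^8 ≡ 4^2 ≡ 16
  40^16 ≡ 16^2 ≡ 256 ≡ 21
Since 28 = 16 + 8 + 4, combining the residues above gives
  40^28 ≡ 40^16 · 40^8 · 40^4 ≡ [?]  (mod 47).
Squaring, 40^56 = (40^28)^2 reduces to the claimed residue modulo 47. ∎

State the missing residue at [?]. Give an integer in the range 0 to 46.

28

40^16 · 40^8 · 40^4 ≡ 21 · 16 · 4 = 1344.
1344 mod 47 = 28, so 40^28 ≡ 28 (mod 47).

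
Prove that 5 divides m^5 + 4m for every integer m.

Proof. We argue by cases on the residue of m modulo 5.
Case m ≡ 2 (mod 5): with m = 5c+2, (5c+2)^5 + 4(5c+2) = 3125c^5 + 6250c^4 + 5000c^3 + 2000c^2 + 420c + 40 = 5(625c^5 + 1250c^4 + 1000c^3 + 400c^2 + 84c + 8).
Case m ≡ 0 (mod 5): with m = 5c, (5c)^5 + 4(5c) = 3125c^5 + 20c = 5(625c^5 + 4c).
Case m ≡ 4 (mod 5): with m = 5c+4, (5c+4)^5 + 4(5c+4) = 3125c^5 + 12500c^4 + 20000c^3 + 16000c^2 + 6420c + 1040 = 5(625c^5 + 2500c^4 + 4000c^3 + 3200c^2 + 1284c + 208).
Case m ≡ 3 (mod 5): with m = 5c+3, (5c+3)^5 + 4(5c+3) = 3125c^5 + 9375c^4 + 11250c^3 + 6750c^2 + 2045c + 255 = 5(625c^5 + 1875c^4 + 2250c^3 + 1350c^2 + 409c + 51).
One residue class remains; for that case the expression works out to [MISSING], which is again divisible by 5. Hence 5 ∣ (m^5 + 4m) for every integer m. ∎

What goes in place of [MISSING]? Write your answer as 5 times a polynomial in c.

5(625c^5 + 625c^4 + 250c^3 + 50c^2 + 9c + 1)

The residues treated are {2, 0, 4, 3}, so the missing case is m ≡ 1 (mod 5); write m = 5c+1.
Then (5c+1)^5 + 4(5c+1) = 3125c^5 + 3125c^4 + 1250c^3 + 250c^2 + 45c + 5 = 5(625c^5 + 625c^4 + 250c^3 + 50c^2 + 9c + 1).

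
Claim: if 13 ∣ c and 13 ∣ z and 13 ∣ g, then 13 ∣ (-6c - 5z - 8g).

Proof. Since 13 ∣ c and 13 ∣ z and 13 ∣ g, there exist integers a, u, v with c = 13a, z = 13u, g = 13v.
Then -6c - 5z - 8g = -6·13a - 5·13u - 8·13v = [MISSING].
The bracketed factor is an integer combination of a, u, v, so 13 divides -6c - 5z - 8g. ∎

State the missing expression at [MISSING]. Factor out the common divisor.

13(-6a - 5u - 8v)

Pull the common 13 out of every term: -6·13a - 5·13u - 8·13v = 13(-6a - 5u - 8v).
-6a - 5u - 8v is an integer, which exhibits the divisibility.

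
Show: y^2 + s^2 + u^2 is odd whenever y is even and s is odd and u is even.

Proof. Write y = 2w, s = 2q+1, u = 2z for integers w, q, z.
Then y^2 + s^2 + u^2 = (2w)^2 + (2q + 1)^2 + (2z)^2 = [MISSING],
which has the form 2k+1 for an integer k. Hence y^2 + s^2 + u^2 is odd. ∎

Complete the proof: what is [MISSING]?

2(2q^2 + 2q + 2w^2 + 2z^2) + 1

(2w)^2 + (2q + 1)^2 + (2z)^2 = 4q^2 + 4q + 4w^2 + 4z^2 + 1
= 2(2q^2 + 2q + 2w^2 + 2z^2) + 1.
Since 2q^2 + 2q + 2w^2 + 2z^2 is an integer, the sum of squares is of the form 2k+1 for an integer k.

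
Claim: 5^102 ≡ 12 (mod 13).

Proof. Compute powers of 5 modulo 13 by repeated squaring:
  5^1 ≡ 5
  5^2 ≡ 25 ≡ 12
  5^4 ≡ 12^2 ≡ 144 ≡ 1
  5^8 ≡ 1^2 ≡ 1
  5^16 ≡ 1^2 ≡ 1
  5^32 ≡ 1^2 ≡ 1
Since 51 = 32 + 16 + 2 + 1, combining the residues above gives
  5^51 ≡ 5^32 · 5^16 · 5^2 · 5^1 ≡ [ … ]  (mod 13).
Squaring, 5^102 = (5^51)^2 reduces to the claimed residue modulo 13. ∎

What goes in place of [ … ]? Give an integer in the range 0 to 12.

8

5^32 · 5^16 · 5^2 · 5^1 ≡ 1 · 1 · 12 · 5 = 60.
60 mod 13 = 8, so 5^51 ≡ 8 (mod 13).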